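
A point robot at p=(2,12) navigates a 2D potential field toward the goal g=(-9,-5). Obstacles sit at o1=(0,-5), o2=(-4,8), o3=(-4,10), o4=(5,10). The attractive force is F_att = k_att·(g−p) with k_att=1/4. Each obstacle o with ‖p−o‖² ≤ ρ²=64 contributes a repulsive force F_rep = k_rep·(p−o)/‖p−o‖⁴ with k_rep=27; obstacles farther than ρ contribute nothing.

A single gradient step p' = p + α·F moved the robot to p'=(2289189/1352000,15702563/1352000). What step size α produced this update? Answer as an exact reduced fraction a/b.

F_att = 1/4·(g−p) = 1/4·(-11,-17) = (-2.7500,-4.2500)
o1: d²=293 > ρ²=64 → inactive
o2: d²=52 ≤ ρ²=64; F_rep = 27·(6,4)/52² = (0.0599,0.0399)
o3: d²=40 ≤ ρ²=64; F_rep = 27·(6,2)/40² = (0.1013,0.0338)
o4: d²=13 ≤ ρ²=64; F_rep = 27·(-3,2)/13² = (-0.4793,0.3195)
F = F_att + ΣF_rep = (-3.0681,-3.8568)
Δp = p'−p = (-0.3068,-0.3857); α = Δx/Fx = (-414811/1352000) / (-414811/135200) = 1/10
check: Δy/Fy = (-521437/1352000) / (-521437/135200) = 1/10 ✓

α = 1/10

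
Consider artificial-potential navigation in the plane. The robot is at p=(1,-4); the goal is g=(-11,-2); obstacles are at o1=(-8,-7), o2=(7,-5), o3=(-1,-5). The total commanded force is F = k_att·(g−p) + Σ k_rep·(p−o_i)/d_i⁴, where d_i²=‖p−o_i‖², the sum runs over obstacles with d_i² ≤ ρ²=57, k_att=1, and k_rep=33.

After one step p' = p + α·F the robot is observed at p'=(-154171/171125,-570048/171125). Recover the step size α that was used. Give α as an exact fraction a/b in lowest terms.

F_att = 1·(g−p) = 1·(-12,2) = (-12.0000,2.0000)
o1: d²=90 > ρ²=57 → inactive
o2: d²=37 ≤ ρ²=57; F_rep = 33·(-6,1)/37² = (-0.1446,0.0241)
o3: d²=5 ≤ ρ²=57; F_rep = 33·(2,1)/5² = (2.6400,1.3200)
F = F_att + ΣF_rep = (-9.5046,3.3441)
Δp = p'−p = (-1.9009,0.6688); α = Δx/Fx = (-325296/171125) / (-325296/34225) = 1/5
check: Δy/Fy = (114452/171125) / (114452/34225) = 1/5 ✓

α = 1/5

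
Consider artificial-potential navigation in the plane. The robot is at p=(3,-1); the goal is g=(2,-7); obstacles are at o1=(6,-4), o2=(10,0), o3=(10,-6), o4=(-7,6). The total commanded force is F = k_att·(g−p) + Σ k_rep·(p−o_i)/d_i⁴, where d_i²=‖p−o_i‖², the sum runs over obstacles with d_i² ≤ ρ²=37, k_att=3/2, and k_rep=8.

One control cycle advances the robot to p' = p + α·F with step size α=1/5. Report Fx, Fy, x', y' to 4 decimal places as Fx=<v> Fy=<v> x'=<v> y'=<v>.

F_att = 3/2·(g−p) = 3/2·(-1,-6) = (-1.5000,-9.0000)
o1: d²=18 ≤ ρ²=37; F_rep = 8·(-3,3)/18² = (-0.0741,0.0741)
o2: d²=50 > ρ²=37 → inactive
o3: d²=74 > ρ²=37 → inactive
o4: d²=149 > ρ²=37 → inactive
F = F_att + ΣF_rep = (-1.5741,-8.9259)
p' = p + 1/5·F = (2.6852,-2.7852)

Fx=-1.5741 Fy=-8.9259 x'=2.6852 y'=-2.7852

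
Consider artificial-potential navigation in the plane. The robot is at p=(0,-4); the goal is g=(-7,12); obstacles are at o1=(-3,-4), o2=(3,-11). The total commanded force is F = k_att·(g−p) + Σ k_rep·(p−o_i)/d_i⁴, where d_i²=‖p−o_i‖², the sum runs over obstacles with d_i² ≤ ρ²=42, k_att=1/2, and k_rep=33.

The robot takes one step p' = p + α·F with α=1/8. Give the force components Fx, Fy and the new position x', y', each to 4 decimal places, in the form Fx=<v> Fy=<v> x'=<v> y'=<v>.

Fx=-2.2778 Fy=8.0000 x'=-0.2847 y'=-3.0000

F_att = 1/2·(g−p) = 1/2·(-7,16) = (-3.5000,8.0000)
o1: d²=9 ≤ ρ²=42; F_rep = 33·(3,0)/9² = (1.2222,0.0000)
o2: d²=58 > ρ²=42 → inactive
F = F_att + ΣF_rep = (-2.2778,8.0000)
p' = p + 1/8·F = (-0.2847,-3.0000)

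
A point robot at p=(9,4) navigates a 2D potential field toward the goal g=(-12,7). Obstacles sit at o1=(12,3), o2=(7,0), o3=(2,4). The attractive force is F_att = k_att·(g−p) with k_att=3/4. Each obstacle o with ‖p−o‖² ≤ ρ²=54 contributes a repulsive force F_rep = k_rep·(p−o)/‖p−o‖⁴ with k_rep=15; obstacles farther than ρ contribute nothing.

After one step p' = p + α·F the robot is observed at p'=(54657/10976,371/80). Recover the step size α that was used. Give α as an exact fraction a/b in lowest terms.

F_att = 3/4·(g−p) = 3/4·(-21,3) = (-15.7500,2.2500)
o1: d²=10 ≤ ρ²=54; F_rep = 15·(-3,1)/10² = (-0.4500,0.1500)
o2: d²=20 ≤ ρ²=54; F_rep = 15·(2,4)/20² = (0.0750,0.1500)
o3: d²=49 ≤ ρ²=54; F_rep = 15·(7,0)/49² = (0.0437,0.0000)
F = F_att + ΣF_rep = (-16.0813,2.5500)
Δp = p'−p = (-4.0203,0.6375); α = Δx/Fx = (-44127/10976) / (-44127/2744) = 1/4
check: Δy/Fy = (51/80) / (51/20) = 1/4 ✓

α = 1/4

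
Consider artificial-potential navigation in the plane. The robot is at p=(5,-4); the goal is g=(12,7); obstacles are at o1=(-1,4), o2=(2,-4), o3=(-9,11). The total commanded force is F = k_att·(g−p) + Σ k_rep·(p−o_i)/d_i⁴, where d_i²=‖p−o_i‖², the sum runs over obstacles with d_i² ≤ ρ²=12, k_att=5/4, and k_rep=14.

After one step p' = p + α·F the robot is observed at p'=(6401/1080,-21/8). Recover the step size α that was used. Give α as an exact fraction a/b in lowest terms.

F_att = 5/4·(g−p) = 5/4·(7,11) = (8.7500,13.7500)
o1: d²=100 > ρ²=12 → inactive
o2: d²=9 ≤ ρ²=12; F_rep = 14·(3,0)/9² = (0.5185,0.0000)
o3: d²=421 > ρ²=12 → inactive
F = F_att + ΣF_rep = (9.2685,13.7500)
Δp = p'−p = (0.9269,1.3750); α = Δx/Fx = (1001/1080) / (1001/108) = 1/10
check: Δy/Fy = (11/8) / (55/4) = 1/10 ✓

α = 1/10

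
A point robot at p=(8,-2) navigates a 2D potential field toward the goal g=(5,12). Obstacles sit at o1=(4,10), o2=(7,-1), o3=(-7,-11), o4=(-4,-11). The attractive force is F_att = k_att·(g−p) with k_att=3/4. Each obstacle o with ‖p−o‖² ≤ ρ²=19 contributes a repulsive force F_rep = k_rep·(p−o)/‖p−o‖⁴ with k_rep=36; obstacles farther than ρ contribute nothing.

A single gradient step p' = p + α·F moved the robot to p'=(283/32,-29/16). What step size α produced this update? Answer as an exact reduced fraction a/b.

α = 1/8

F_att = 3/4·(g−p) = 3/4·(-3,14) = (-2.2500,10.5000)
o1: d²=160 > ρ²=19 → inactive
o2: d²=2 ≤ ρ²=19; F_rep = 36·(1,-1)/2² = (9.0000,-9.0000)
o3: d²=306 > ρ²=19 → inactive
o4: d²=225 > ρ²=19 → inactive
F = F_att + ΣF_rep = (6.7500,1.5000)
Δp = p'−p = (0.8438,0.1875); α = Δx/Fx = (27/32) / (27/4) = 1/8
check: Δy/Fy = (3/16) / (3/2) = 1/8 ✓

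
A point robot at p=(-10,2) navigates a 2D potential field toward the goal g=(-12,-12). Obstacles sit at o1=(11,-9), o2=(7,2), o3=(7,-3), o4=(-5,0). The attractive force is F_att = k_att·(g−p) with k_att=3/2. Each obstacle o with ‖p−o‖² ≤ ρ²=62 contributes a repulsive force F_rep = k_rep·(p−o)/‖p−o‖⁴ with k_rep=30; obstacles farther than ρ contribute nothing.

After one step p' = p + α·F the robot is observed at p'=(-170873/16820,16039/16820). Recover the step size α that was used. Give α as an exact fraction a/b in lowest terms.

α = 1/20

F_att = 3/2·(g−p) = 3/2·(-2,-14) = (-3.0000,-21.0000)
o1: d²=562 > ρ²=62 → inactive
o2: d²=289 > ρ²=62 → inactive
o3: d²=314 > ρ²=62 → inactive
o4: d²=29 ≤ ρ²=62; F_rep = 30·(-5,2)/29² = (-0.1784,0.0713)
F = F_att + ΣF_rep = (-3.1784,-20.9287)
Δp = p'−p = (-0.1589,-1.0464); α = Δx/Fx = (-2673/16820) / (-2673/841) = 1/20
check: Δy/Fy = (-17601/16820) / (-17601/841) = 1/20 ✓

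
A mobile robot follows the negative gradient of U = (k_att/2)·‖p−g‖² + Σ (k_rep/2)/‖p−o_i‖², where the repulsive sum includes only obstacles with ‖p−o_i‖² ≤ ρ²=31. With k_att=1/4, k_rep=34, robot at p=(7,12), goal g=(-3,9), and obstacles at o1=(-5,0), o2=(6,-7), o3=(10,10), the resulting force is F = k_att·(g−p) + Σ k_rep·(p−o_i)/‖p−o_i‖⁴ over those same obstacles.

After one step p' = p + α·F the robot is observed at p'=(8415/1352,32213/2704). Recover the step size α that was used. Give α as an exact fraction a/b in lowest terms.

α = 1/4

F_att = 1/4·(g−p) = 1/4·(-10,-3) = (-2.5000,-0.7500)
o1: d²=288 > ρ²=31 → inactive
o2: d²=362 > ρ²=31 → inactive
o3: d²=13 ≤ ρ²=31; F_rep = 34·(-3,2)/13² = (-0.6036,0.4024)
F = F_att + ΣF_rep = (-3.1036,-0.3476)
Δp = p'−p = (-0.7759,-0.0869); α = Δx/Fx = (-1049/1352) / (-1049/338) = 1/4
check: Δy/Fy = (-235/2704) / (-235/676) = 1/4 ✓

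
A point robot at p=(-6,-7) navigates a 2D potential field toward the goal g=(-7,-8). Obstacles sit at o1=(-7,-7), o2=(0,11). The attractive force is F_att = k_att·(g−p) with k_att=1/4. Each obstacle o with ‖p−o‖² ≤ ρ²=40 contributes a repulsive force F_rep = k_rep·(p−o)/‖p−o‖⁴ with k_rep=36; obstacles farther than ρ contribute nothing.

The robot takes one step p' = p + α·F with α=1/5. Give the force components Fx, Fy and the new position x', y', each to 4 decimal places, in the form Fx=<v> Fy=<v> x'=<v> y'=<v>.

Fx=35.7500 Fy=-0.2500 x'=1.1500 y'=-7.0500

F_att = 1/4·(g−p) = 1/4·(-1,-1) = (-0.2500,-0.2500)
o1: d²=1 ≤ ρ²=40; F_rep = 36·(1,0)/1² = (36.0000,0.0000)
o2: d²=360 > ρ²=40 → inactive
F = F_att + ΣF_rep = (35.7500,-0.2500)
p' = p + 1/5·F = (1.1500,-7.0500)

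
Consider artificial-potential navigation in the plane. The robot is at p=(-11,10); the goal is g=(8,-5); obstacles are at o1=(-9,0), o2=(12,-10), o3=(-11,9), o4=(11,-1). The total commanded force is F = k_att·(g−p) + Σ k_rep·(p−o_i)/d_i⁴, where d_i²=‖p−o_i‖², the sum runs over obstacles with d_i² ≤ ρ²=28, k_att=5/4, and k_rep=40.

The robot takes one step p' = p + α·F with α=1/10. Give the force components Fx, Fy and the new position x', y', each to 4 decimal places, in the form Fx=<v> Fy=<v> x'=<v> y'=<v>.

Fx=23.7500 Fy=21.2500 x'=-8.6250 y'=12.1250

F_att = 5/4·(g−p) = 5/4·(19,-15) = (23.7500,-18.7500)
o1: d²=104 > ρ²=28 → inactive
o2: d²=929 > ρ²=28 → inactive
o3: d²=1 ≤ ρ²=28; F_rep = 40·(0,1)/1² = (0.0000,40.0000)
o4: d²=605 > ρ²=28 → inactive
F = F_att + ΣF_rep = (23.7500,21.2500)
p' = p + 1/10·F = (-8.6250,12.1250)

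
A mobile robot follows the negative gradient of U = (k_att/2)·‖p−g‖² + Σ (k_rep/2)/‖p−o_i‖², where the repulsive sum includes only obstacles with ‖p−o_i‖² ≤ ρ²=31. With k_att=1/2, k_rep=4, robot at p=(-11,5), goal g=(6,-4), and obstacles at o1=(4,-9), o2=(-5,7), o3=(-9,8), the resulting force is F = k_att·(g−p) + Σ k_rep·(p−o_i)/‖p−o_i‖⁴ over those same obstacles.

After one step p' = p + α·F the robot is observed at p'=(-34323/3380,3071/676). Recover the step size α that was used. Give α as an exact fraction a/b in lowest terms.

F_att = 1/2·(g−p) = 1/2·(17,-9) = (8.5000,-4.5000)
o1: d²=421 > ρ²=31 → inactive
o2: d²=40 > ρ²=31 → inactive
o3: d²=13 ≤ ρ²=31; F_rep = 4·(-2,-3)/13² = (-0.0473,-0.0710)
F = F_att + ΣF_rep = (8.4527,-4.5710)
Δp = p'−p = (0.8453,-0.4571); α = Δx/Fx = (2857/3380) / (2857/338) = 1/10
check: Δy/Fy = (-309/676) / (-1545/338) = 1/10 ✓

α = 1/10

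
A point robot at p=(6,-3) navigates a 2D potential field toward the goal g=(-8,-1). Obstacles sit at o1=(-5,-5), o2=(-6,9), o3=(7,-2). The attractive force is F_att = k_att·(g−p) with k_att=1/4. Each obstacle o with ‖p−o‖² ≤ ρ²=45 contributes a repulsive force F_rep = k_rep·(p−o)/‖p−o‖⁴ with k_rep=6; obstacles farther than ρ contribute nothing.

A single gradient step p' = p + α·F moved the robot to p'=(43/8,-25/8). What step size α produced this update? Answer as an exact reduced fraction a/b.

F_att = 1/4·(g−p) = 1/4·(-14,2) = (-3.5000,0.5000)
o1: d²=125 > ρ²=45 → inactive
o2: d²=288 > ρ²=45 → inactive
o3: d²=2 ≤ ρ²=45; F_rep = 6·(-1,-1)/2² = (-1.5000,-1.5000)
F = F_att + ΣF_rep = (-5.0000,-1.0000)
Δp = p'−p = (-0.6250,-0.1250); α = Δx/Fx = (-5/8) / (-5) = 1/8
check: Δy/Fy = (-1/8) / (-1) = 1/8 ✓

α = 1/8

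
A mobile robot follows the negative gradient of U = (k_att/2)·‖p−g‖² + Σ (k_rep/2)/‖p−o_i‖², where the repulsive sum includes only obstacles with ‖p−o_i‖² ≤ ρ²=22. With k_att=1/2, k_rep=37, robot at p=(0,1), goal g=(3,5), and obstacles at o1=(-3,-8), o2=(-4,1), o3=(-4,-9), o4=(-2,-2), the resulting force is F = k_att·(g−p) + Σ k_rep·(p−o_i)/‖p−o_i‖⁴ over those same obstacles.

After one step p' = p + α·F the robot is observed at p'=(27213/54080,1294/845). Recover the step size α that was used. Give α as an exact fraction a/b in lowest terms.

α = 1/5

F_att = 1/2·(g−p) = 1/2·(3,4) = (1.5000,2.0000)
o1: d²=90 > ρ²=22 → inactive
o2: d²=16 ≤ ρ²=22; F_rep = 37·(4,0)/16² = (0.5781,0.0000)
o3: d²=116 > ρ²=22 → inactive
o4: d²=13 ≤ ρ²=22; F_rep = 37·(2,3)/13² = (0.4379,0.6568)
F = F_att + ΣF_rep = (2.5160,2.6568)
Δp = p'−p = (0.5032,0.5314); α = Δx/Fx = (27213/54080) / (27213/10816) = 1/5
check: Δy/Fy = (449/845) / (449/169) = 1/5 ✓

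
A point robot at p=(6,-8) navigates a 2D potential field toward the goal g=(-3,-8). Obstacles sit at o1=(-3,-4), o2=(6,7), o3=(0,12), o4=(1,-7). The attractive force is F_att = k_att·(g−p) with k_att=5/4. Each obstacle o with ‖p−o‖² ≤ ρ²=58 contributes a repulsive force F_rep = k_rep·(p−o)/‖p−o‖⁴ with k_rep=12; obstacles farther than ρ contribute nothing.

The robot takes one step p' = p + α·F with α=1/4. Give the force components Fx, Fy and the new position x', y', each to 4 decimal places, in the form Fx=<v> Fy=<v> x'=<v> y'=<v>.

Fx=-11.1612 Fy=-0.0178 x'=3.2097 y'=-8.0044

F_att = 5/4·(g−p) = 5/4·(-9,0) = (-11.2500,0.0000)
o1: d²=97 > ρ²=58 → inactive
o2: d²=225 > ρ²=58 → inactive
o3: d²=436 > ρ²=58 → inactive
o4: d²=26 ≤ ρ²=58; F_rep = 12·(5,-1)/26² = (0.0888,-0.0178)
F = F_att + ΣF_rep = (-11.1612,-0.0178)
p' = p + 1/4·F = (3.2097,-8.0044)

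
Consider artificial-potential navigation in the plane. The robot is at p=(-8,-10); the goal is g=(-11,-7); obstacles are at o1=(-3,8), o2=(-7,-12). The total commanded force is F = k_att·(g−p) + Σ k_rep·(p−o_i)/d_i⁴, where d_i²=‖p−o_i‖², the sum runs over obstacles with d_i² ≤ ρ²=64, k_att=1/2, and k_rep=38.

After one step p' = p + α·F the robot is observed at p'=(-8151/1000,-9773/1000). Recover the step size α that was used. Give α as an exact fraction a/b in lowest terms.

F_att = 1/2·(g−p) = 1/2·(-3,3) = (-1.5000,1.5000)
o1: d²=349 > ρ²=64 → inactive
o2: d²=5 ≤ ρ²=64; F_rep = 38·(-1,2)/5² = (-1.5200,3.0400)
F = F_att + ΣF_rep = (-3.0200,4.5400)
Δp = p'−p = (-0.1510,0.2270); α = Δx/Fx = (-151/1000) / (-151/50) = 1/20
check: Δy/Fy = (227/1000) / (227/50) = 1/20 ✓

α = 1/20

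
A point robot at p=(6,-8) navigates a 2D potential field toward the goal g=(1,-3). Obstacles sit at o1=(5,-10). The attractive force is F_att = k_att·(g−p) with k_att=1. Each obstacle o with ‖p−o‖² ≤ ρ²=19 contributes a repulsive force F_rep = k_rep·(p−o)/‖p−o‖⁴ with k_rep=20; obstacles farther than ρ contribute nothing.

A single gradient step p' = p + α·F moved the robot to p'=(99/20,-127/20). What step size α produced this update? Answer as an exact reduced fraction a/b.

F_att = 1·(g−p) = 1·(-5,5) = (-5.0000,5.0000)
o1: d²=5 ≤ ρ²=19; F_rep = 20·(1,2)/5² = (0.8000,1.6000)
F = F_att + ΣF_rep = (-4.2000,6.6000)
Δp = p'−p = (-1.0500,1.6500); α = Δx/Fx = (-21/20) / (-21/5) = 1/4
check: Δy/Fy = (33/20) / (33/5) = 1/4 ✓

α = 1/4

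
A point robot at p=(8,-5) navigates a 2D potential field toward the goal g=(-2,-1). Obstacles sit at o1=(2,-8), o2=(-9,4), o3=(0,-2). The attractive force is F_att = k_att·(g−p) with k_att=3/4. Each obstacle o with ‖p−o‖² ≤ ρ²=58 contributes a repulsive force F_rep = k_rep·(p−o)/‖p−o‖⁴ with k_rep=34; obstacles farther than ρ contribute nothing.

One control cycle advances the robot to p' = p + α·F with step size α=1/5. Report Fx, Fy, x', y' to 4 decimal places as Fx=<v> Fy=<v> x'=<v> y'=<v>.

Fx=-7.3993 Fy=3.0504 x'=6.5201 y'=-4.3899

F_att = 3/4·(g−p) = 3/4·(-10,4) = (-7.5000,3.0000)
o1: d²=45 ≤ ρ²=58; F_rep = 34·(6,3)/45² = (0.1007,0.0504)
o2: d²=370 > ρ²=58 → inactive
o3: d²=73 > ρ²=58 → inactive
F = F_att + ΣF_rep = (-7.3993,3.0504)
p' = p + 1/5·F = (6.5201,-4.3899)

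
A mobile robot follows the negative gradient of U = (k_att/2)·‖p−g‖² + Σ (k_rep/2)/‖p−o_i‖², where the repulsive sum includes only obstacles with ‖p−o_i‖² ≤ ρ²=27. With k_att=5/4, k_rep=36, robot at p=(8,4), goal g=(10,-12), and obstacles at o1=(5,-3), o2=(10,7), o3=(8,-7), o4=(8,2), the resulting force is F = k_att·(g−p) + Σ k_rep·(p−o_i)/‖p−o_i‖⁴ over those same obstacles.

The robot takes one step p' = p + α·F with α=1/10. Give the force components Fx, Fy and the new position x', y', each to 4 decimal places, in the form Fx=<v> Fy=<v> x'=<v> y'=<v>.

F_att = 5/4·(g−p) = 5/4·(2,-16) = (2.5000,-20.0000)
o1: d²=58 > ρ²=27 → inactive
o2: d²=13 ≤ ρ²=27; F_rep = 36·(-2,-3)/13² = (-0.4260,-0.6391)
o3: d²=121 > ρ²=27 → inactive
o4: d²=4 ≤ ρ²=27; F_rep = 36·(0,2)/4² = (0.0000,4.5000)
F = F_att + ΣF_rep = (2.0740,-16.1391)
p' = p + 1/10·F = (8.2074,2.3861)

Fx=2.0740 Fy=-16.1391 x'=8.2074 y'=2.3861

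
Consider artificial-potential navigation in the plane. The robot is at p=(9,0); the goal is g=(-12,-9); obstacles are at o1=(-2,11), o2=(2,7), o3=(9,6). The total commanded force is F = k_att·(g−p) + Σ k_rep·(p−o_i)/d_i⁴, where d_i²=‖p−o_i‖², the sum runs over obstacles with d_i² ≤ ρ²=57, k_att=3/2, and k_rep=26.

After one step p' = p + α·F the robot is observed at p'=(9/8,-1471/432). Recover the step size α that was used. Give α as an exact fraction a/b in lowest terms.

α = 1/4

F_att = 3/2·(g−p) = 3/2·(-21,-9) = (-31.5000,-13.5000)
o1: d²=242 > ρ²=57 → inactive
o2: d²=98 > ρ²=57 → inactive
o3: d²=36 ≤ ρ²=57; F_rep = 26·(0,-6)/36² = (0.0000,-0.1204)
F = F_att + ΣF_rep = (-31.5000,-13.6204)
Δp = p'−p = (-7.8750,-3.4051); α = Δx/Fx = (-63/8) / (-63/2) = 1/4
check: Δy/Fy = (-1471/432) / (-1471/108) = 1/4 ✓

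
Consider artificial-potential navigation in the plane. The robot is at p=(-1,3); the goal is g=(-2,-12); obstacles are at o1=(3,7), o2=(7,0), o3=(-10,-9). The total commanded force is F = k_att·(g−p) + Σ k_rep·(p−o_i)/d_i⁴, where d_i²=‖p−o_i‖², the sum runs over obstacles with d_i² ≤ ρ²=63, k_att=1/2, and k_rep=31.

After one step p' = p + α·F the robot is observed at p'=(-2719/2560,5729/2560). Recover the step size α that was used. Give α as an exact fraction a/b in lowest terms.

α = 1/10

F_att = 1/2·(g−p) = 1/2·(-1,-15) = (-0.5000,-7.5000)
o1: d²=32 ≤ ρ²=63; F_rep = 31·(-4,-4)/32² = (-0.1211,-0.1211)
o2: d²=73 > ρ²=63 → inactive
o3: d²=225 > ρ²=63 → inactive
F = F_att + ΣF_rep = (-0.6211,-7.6211)
Δp = p'−p = (-0.0621,-0.7621); α = Δx/Fx = (-159/2560) / (-159/256) = 1/10
check: Δy/Fy = (-1951/2560) / (-1951/256) = 1/10 ✓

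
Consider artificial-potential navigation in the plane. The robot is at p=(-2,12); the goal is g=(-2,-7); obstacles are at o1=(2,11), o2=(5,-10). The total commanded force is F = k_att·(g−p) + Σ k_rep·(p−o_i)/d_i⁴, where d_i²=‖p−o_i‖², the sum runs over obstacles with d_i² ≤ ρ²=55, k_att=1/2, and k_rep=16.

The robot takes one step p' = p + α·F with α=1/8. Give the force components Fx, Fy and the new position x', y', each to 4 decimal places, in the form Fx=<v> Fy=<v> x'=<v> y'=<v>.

F_att = 1/2·(g−p) = 1/2·(0,-19) = (0.0000,-9.5000)
o1: d²=17 ≤ ρ²=55; F_rep = 16·(-4,1)/17² = (-0.2215,0.0554)
o2: d²=533 > ρ²=55 → inactive
F = F_att + ΣF_rep = (-0.2215,-9.4446)
p' = p + 1/8·F = (-2.0277,10.8194)

Fx=-0.2215 Fy=-9.4446 x'=-2.0277 y'=10.8194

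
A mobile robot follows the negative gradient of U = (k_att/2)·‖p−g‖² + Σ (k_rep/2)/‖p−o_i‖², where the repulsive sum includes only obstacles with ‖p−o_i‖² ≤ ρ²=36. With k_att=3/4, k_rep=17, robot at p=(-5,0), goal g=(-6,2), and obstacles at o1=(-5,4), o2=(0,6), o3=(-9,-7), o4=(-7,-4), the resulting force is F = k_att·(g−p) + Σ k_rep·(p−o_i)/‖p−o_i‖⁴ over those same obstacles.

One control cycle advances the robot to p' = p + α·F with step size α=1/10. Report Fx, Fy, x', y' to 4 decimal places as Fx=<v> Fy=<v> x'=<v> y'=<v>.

Fx=-0.6650 Fy=1.4044 x'=-5.0665 y'=0.1404

F_att = 3/4·(g−p) = 3/4·(-1,2) = (-0.7500,1.5000)
o1: d²=16 ≤ ρ²=36; F_rep = 17·(0,-4)/16² = (0.0000,-0.2656)
o2: d²=61 > ρ²=36 → inactive
o3: d²=65 > ρ²=36 → inactive
o4: d²=20 ≤ ρ²=36; F_rep = 17·(2,4)/20² = (0.0850,0.1700)
F = F_att + ΣF_rep = (-0.6650,1.4044)
p' = p + 1/10·F = (-5.0665,0.1404)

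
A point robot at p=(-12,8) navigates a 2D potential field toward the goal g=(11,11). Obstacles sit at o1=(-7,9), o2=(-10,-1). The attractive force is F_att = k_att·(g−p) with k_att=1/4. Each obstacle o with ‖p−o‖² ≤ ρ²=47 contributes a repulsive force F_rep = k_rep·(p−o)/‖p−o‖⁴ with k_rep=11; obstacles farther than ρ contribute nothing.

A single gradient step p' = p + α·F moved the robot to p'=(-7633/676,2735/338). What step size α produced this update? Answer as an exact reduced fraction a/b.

F_att = 1/4·(g−p) = 1/4·(23,3) = (5.7500,0.7500)
o1: d²=26 ≤ ρ²=47; F_rep = 11·(-5,-1)/26² = (-0.0814,-0.0163)
o2: d²=85 > ρ²=47 → inactive
F = F_att + ΣF_rep = (5.6686,0.7337)
Δp = p'−p = (0.7086,0.0917); α = Δx/Fx = (479/676) / (958/169) = 1/8
check: Δy/Fy = (31/338) / (124/169) = 1/8 ✓

α = 1/8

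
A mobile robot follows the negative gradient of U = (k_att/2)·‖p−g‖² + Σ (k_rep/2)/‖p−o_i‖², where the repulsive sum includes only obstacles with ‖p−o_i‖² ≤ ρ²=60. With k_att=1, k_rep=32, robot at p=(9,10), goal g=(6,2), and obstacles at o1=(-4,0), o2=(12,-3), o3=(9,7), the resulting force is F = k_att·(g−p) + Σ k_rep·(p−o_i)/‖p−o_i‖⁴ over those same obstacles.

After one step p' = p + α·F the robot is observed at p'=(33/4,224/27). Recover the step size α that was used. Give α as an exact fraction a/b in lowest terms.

α = 1/4

F_att = 1·(g−p) = 1·(-3,-8) = (-3.0000,-8.0000)
o1: d²=269 > ρ²=60 → inactive
o2: d²=178 > ρ²=60 → inactive
o3: d²=9 ≤ ρ²=60; F_rep = 32·(0,3)/9² = (0.0000,1.1852)
F = F_att + ΣF_rep = (-3.0000,-6.8148)
Δp = p'−p = (-0.7500,-1.7037); α = Δx/Fx = (-3/4) / (-3) = 1/4
check: Δy/Fy = (-46/27) / (-184/27) = 1/4 ✓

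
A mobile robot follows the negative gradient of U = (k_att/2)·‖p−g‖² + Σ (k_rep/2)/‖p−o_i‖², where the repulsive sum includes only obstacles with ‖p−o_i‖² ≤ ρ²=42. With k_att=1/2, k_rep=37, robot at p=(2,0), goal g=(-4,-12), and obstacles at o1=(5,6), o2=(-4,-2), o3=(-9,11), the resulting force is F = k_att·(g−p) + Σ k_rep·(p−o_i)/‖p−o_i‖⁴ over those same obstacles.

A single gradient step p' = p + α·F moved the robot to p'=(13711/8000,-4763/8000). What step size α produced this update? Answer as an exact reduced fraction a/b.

α = 1/10

F_att = 1/2·(g−p) = 1/2·(-6,-12) = (-3.0000,-6.0000)
o1: d²=45 > ρ²=42 → inactive
o2: d²=40 ≤ ρ²=42; F_rep = 37·(6,2)/40² = (0.1388,0.0462)
o3: d²=242 > ρ²=42 → inactive
F = F_att + ΣF_rep = (-2.8613,-5.9538)
Δp = p'−p = (-0.2861,-0.5954); α = Δx/Fx = (-2289/8000) / (-2289/800) = 1/10
check: Δy/Fy = (-4763/8000) / (-4763/800) = 1/10 ✓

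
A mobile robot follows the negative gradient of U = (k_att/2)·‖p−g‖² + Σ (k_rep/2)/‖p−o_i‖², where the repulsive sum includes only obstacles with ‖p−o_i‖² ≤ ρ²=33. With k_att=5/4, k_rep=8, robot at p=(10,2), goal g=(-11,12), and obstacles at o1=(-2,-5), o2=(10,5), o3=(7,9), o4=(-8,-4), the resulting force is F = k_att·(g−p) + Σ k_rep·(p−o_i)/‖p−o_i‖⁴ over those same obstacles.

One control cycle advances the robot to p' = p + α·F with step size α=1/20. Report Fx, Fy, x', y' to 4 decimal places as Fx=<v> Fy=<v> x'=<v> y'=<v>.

Fx=-26.2500 Fy=12.2037 x'=8.6875 y'=2.6102

F_att = 5/4·(g−p) = 5/4·(-21,10) = (-26.2500,12.5000)
o1: d²=193 > ρ²=33 → inactive
o2: d²=9 ≤ ρ²=33; F_rep = 8·(0,-3)/9² = (0.0000,-0.2963)
o3: d²=58 > ρ²=33 → inactive
o4: d²=360 > ρ²=33 → inactive
F = F_att + ΣF_rep = (-26.2500,12.2037)
p' = p + 1/20·F = (8.6875,2.6102)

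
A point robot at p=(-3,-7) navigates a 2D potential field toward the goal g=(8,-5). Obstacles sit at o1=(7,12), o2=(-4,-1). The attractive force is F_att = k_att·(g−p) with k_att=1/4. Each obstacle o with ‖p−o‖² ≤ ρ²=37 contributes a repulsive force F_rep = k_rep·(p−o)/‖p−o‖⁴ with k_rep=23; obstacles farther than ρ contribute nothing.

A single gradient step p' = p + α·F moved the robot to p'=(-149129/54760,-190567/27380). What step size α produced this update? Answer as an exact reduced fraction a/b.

F_att = 1/4·(g−p) = 1/4·(11,2) = (2.7500,0.5000)
o1: d²=461 > ρ²=37 → inactive
o2: d²=37 ≤ ρ²=37; F_rep = 23·(1,-6)/37² = (0.0168,-0.1008)
F = F_att + ΣF_rep = (2.7668,0.3992)
Δp = p'−p = (0.2767,0.0399); α = Δx/Fx = (15151/54760) / (15151/5476) = 1/10
check: Δy/Fy = (1093/27380) / (1093/2738) = 1/10 ✓

α = 1/10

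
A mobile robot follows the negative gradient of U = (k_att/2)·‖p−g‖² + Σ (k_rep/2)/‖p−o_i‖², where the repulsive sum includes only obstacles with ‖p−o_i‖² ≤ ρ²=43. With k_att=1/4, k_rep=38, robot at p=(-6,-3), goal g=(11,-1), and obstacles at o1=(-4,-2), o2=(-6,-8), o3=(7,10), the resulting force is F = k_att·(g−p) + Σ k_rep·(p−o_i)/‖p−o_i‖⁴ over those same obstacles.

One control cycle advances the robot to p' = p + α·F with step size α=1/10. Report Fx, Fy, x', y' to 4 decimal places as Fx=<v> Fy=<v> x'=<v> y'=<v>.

Fx=1.2100 Fy=-0.7160 x'=-5.8790 y'=-3.0716

F_att = 1/4·(g−p) = 1/4·(17,2) = (4.2500,0.5000)
o1: d²=5 ≤ ρ²=43; F_rep = 38·(-2,-1)/5² = (-3.0400,-1.5200)
o2: d²=25 ≤ ρ²=43; F_rep = 38·(0,5)/25² = (0.0000,0.3040)
o3: d²=338 > ρ²=43 → inactive
F = F_att + ΣF_rep = (1.2100,-0.7160)
p' = p + 1/10·F = (-5.8790,-3.0716)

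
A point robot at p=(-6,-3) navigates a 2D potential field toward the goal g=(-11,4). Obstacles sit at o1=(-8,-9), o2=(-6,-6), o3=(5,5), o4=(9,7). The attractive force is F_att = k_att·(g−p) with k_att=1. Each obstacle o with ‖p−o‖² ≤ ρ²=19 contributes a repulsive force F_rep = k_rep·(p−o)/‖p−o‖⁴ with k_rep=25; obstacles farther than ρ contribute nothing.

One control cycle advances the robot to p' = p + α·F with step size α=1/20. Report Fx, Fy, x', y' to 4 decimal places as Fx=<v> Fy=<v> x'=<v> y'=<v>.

Fx=-5.0000 Fy=7.9259 x'=-6.2500 y'=-2.6037

F_att = 1·(g−p) = 1·(-5,7) = (-5.0000,7.0000)
o1: d²=40 > ρ²=19 → inactive
o2: d²=9 ≤ ρ²=19; F_rep = 25·(0,3)/9² = (0.0000,0.9259)
o3: d²=185 > ρ²=19 → inactive
o4: d²=325 > ρ²=19 → inactive
F = F_att + ΣF_rep = (-5.0000,7.9259)
p' = p + 1/20·F = (-6.2500,-2.6037)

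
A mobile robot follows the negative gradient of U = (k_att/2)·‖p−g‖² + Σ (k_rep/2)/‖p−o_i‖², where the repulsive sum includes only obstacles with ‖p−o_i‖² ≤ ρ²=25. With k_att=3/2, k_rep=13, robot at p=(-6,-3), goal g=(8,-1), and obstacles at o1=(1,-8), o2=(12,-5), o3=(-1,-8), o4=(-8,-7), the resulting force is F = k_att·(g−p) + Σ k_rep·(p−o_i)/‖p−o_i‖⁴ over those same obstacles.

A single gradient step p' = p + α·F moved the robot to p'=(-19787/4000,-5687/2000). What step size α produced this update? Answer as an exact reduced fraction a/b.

F_att = 3/2·(g−p) = 3/2·(14,2) = (21.0000,3.0000)
o1: d²=74 > ρ²=25 → inactive
o2: d²=328 > ρ²=25 → inactive
o3: d²=50 > ρ²=25 → inactive
o4: d²=20 ≤ ρ²=25; F_rep = 13·(2,4)/20² = (0.0650,0.1300)
F = F_att + ΣF_rep = (21.0650,3.1300)
Δp = p'−p = (1.0533,0.1565); α = Δx/Fx = (4213/4000) / (4213/200) = 1/20
check: Δy/Fy = (313/2000) / (313/100) = 1/20 ✓

α = 1/20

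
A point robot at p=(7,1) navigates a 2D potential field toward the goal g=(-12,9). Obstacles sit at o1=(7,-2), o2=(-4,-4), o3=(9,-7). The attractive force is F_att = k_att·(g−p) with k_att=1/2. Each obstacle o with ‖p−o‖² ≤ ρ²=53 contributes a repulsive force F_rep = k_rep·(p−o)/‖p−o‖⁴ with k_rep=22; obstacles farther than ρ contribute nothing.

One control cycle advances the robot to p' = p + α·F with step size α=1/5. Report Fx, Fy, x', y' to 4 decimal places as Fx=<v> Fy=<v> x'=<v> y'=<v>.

Fx=-9.5000 Fy=4.8148 x'=5.1000 y'=1.9630

F_att = 1/2·(g−p) = 1/2·(-19,8) = (-9.5000,4.0000)
o1: d²=9 ≤ ρ²=53; F_rep = 22·(0,3)/9² = (0.0000,0.8148)
o2: d²=146 > ρ²=53 → inactive
o3: d²=68 > ρ²=53 → inactive
F = F_att + ΣF_rep = (-9.5000,4.8148)
p' = p + 1/5·F = (5.1000,1.9630)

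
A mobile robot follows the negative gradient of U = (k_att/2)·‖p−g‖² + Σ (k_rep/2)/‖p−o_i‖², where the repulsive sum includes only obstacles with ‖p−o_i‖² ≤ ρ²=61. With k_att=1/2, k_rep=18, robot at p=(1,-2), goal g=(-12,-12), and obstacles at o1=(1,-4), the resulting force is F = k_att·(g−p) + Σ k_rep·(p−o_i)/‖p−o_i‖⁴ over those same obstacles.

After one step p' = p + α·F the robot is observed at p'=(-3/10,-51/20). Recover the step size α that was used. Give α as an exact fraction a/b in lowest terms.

α = 1/5

F_att = 1/2·(g−p) = 1/2·(-13,-10) = (-6.5000,-5.0000)
o1: d²=4 ≤ ρ²=61; F_rep = 18·(0,2)/4² = (0.0000,2.2500)
F = F_att + ΣF_rep = (-6.5000,-2.7500)
Δp = p'−p = (-1.3000,-0.5500); α = Δx/Fx = (-13/10) / (-13/2) = 1/5
check: Δy/Fy = (-11/20) / (-11/4) = 1/5 ✓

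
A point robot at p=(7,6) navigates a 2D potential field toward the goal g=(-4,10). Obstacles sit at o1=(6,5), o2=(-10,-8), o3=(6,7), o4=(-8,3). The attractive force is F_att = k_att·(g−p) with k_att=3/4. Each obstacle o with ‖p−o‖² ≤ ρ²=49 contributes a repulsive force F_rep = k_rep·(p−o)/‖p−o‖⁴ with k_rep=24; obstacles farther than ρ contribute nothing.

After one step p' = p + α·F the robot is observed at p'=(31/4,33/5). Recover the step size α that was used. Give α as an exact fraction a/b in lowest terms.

α = 1/5

F_att = 3/4·(g−p) = 3/4·(-11,4) = (-8.2500,3.0000)
o1: d²=2 ≤ ρ²=49; F_rep = 24·(1,1)/2² = (6.0000,6.0000)
o2: d²=485 > ρ²=49 → inactive
o3: d²=2 ≤ ρ²=49; F_rep = 24·(1,-1)/2² = (6.0000,-6.0000)
o4: d²=234 > ρ²=49 → inactive
F = F_att + ΣF_rep = (3.7500,3.0000)
Δp = p'−p = (0.7500,0.6000); α = Δx/Fx = (3/4) / (15/4) = 1/5
check: Δy/Fy = (3/5) / (3) = 1/5 ✓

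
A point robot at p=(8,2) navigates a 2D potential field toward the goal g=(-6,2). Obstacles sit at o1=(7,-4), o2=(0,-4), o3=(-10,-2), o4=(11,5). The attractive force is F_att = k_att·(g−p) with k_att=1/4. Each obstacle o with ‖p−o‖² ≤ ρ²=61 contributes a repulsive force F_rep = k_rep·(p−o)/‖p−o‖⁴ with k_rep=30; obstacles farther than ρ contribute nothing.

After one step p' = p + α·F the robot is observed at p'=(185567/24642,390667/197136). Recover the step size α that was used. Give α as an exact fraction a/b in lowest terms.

F_att = 1/4·(g−p) = 1/4·(-14,0) = (-3.5000,0.0000)
o1: d²=37 ≤ ρ²=61; F_rep = 30·(1,6)/37² = (0.0219,0.1315)
o2: d²=100 > ρ²=61 → inactive
o3: d²=340 > ρ²=61 → inactive
o4: d²=18 ≤ ρ²=61; F_rep = 30·(-3,-3)/18² = (-0.2778,-0.2778)
F = F_att + ΣF_rep = (-3.7559,-0.1463)
Δp = p'−p = (-0.4695,-0.0183); α = Δx/Fx = (-11569/24642) / (-46276/12321) = 1/8
check: Δy/Fy = (-3605/197136) / (-3605/24642) = 1/8 ✓

α = 1/8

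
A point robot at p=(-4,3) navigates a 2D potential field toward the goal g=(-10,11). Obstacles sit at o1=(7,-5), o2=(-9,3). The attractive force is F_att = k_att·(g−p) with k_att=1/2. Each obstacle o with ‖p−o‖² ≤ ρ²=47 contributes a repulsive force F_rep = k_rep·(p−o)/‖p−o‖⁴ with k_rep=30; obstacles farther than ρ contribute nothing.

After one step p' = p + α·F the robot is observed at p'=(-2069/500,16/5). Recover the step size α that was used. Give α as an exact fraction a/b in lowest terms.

α = 1/20

F_att = 1/2·(g−p) = 1/2·(-6,8) = (-3.0000,4.0000)
o1: d²=185 > ρ²=47 → inactive
o2: d²=25 ≤ ρ²=47; F_rep = 30·(5,0)/25² = (0.2400,0.0000)
F = F_att + ΣF_rep = (-2.7600,4.0000)
Δp = p'−p = (-0.1380,0.2000); α = Δx/Fx = (-69/500) / (-69/25) = 1/20
check: Δy/Fy = (1/5) / (4) = 1/20 ✓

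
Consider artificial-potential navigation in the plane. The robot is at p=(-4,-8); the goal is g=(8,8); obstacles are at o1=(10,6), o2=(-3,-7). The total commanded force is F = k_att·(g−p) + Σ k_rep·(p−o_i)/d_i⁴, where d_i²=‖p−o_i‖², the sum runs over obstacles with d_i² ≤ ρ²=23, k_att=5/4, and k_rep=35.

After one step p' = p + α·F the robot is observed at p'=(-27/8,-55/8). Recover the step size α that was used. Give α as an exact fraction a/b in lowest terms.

F_att = 5/4·(g−p) = 5/4·(12,16) = (15.0000,20.0000)
o1: d²=392 > ρ²=23 → inactive
o2: d²=2 ≤ ρ²=23; F_rep = 35·(-1,-1)/2² = (-8.7500,-8.7500)
F = F_att + ΣF_rep = (6.2500,11.2500)
Δp = p'−p = (0.6250,1.1250); α = Δx/Fx = (5/8) / (25/4) = 1/10
check: Δy/Fy = (9/8) / (45/4) = 1/10 ✓

α = 1/10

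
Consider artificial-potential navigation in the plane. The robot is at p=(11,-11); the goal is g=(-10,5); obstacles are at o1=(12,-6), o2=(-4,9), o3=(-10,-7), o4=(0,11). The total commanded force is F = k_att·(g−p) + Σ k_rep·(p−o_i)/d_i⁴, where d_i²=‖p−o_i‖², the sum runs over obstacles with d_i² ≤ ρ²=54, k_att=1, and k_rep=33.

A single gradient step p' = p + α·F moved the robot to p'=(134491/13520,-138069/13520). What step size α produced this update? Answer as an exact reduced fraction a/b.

F_att = 1·(g−p) = 1·(-21,16) = (-21.0000,16.0000)
o1: d²=26 ≤ ρ²=54; F_rep = 33·(-1,-5)/26² = (-0.0488,-0.2441)
o2: d²=625 > ρ²=54 → inactive
o3: d²=457 > ρ²=54 → inactive
o4: d²=605 > ρ²=54 → inactive
F = F_att + ΣF_rep = (-21.0488,15.7559)
Δp = p'−p = (-1.0524,0.7878); α = Δx/Fx = (-14229/13520) / (-14229/676) = 1/20
check: Δy/Fy = (10651/13520) / (10651/676) = 1/20 ✓

α = 1/20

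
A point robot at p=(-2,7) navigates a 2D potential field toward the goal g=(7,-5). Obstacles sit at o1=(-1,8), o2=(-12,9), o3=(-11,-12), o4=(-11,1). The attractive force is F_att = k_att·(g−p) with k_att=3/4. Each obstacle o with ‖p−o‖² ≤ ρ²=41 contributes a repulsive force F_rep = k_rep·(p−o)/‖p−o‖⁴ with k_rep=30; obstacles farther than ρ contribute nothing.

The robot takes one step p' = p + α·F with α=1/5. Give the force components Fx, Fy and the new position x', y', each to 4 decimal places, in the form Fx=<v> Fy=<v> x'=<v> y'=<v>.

Fx=-0.7500 Fy=-16.5000 x'=-2.1500 y'=3.7000

F_att = 3/4·(g−p) = 3/4·(9,-12) = (6.7500,-9.0000)
o1: d²=2 ≤ ρ²=41; F_rep = 30·(-1,-1)/2² = (-7.5000,-7.5000)
o2: d²=104 > ρ²=41 → inactive
o3: d²=442 > ρ²=41 → inactive
o4: d²=117 > ρ²=41 → inactive
F = F_att + ΣF_rep = (-0.7500,-16.5000)
p' = p + 1/5·F = (-2.1500,3.7000)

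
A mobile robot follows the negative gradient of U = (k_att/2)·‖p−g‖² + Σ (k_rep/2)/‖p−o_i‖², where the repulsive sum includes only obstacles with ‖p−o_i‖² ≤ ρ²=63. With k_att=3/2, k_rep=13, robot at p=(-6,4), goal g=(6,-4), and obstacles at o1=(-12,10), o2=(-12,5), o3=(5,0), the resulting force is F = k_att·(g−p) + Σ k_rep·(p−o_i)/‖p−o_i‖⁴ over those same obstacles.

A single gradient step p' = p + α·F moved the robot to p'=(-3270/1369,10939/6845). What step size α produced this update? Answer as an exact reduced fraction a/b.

α = 1/5

F_att = 3/2·(g−p) = 3/2·(12,-8) = (18.0000,-12.0000)
o1: d²=72 > ρ²=63 → inactive
o2: d²=37 ≤ ρ²=63; F_rep = 13·(6,-1)/37² = (0.0570,-0.0095)
o3: d²=137 > ρ²=63 → inactive
F = F_att + ΣF_rep = (18.0570,-12.0095)
Δp = p'−p = (3.6114,-2.4019); α = Δx/Fx = (4944/1369) / (24720/1369) = 1/5
check: Δy/Fy = (-16441/6845) / (-16441/1369) = 1/5 ✓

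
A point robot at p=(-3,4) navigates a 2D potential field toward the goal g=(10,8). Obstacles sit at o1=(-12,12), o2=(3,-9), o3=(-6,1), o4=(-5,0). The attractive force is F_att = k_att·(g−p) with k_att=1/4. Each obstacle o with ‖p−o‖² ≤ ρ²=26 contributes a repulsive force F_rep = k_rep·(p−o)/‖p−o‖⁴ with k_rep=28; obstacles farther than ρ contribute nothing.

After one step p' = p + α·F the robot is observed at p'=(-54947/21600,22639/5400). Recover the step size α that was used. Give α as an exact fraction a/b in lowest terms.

F_att = 1/4·(g−p) = 1/4·(13,4) = (3.2500,1.0000)
o1: d²=145 > ρ²=26 → inactive
o2: d²=205 > ρ²=26 → inactive
o3: d²=18 ≤ ρ²=26; F_rep = 28·(3,3)/18² = (0.2593,0.2593)
o4: d²=20 ≤ ρ²=26; F_rep = 28·(2,4)/20² = (0.1400,0.2800)
F = F_att + ΣF_rep = (3.6493,1.5393)
Δp = p'−p = (0.4562,0.1924); α = Δx/Fx = (9853/21600) / (9853/2700) = 1/8
check: Δy/Fy = (1039/5400) / (1039/675) = 1/8 ✓

α = 1/8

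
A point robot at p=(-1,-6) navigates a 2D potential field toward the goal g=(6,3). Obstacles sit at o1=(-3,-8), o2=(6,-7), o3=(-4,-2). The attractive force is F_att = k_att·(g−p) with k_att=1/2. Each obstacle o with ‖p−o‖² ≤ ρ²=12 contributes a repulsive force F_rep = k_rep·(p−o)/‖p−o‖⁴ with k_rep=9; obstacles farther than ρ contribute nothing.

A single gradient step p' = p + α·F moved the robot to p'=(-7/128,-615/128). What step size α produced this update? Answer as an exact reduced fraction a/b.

F_att = 1/2·(g−p) = 1/2·(7,9) = (3.5000,4.5000)
o1: d²=8 ≤ ρ²=12; F_rep = 9·(2,2)/8² = (0.2812,0.2812)
o2: d²=50 > ρ²=12 → inactive
o3: d²=25 > ρ²=12 → inactive
F = F_att + ΣF_rep = (3.7812,4.7812)
Δp = p'−p = (0.9453,1.1953); α = Δx/Fx = (121/128) / (121/32) = 1/4
check: Δy/Fy = (153/128) / (153/32) = 1/4 ✓

α = 1/4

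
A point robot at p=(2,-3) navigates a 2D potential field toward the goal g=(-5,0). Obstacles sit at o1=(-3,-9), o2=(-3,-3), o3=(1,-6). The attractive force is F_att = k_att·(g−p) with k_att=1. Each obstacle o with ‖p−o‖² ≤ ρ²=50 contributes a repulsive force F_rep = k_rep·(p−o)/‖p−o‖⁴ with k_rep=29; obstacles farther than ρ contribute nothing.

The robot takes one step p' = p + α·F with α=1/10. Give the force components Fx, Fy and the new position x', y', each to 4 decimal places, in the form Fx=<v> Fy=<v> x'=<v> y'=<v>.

F_att = 1·(g−p) = 1·(-7,3) = (-7.0000,3.0000)
o1: d²=61 > ρ²=50 → inactive
o2: d²=25 ≤ ρ²=50; F_rep = 29·(5,0)/25² = (0.2320,0.0000)
o3: d²=10 ≤ ρ²=50; F_rep = 29·(1,3)/10² = (0.2900,0.8700)
F = F_att + ΣF_rep = (-6.4780,3.8700)
p' = p + 1/10·F = (1.3522,-2.6130)

Fx=-6.4780 Fy=3.8700 x'=1.3522 y'=-2.6130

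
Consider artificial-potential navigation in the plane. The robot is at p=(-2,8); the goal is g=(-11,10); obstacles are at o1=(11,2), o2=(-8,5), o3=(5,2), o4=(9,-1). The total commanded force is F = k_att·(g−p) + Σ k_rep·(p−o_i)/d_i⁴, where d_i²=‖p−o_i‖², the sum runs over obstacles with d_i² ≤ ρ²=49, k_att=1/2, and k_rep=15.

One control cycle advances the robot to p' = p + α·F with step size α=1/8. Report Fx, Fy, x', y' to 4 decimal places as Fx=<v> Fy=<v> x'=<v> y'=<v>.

F_att = 1/2·(g−p) = 1/2·(-9,2) = (-4.5000,1.0000)
o1: d²=205 > ρ²=49 → inactive
o2: d²=45 ≤ ρ²=49; F_rep = 15·(6,3)/45² = (0.0444,0.0222)
o3: d²=85 > ρ²=49 → inactive
o4: d²=202 > ρ²=49 → inactive
F = F_att + ΣF_rep = (-4.4556,1.0222)
p' = p + 1/8·F = (-2.5569,8.1278)

Fx=-4.4556 Fy=1.0222 x'=-2.5569 y'=8.1278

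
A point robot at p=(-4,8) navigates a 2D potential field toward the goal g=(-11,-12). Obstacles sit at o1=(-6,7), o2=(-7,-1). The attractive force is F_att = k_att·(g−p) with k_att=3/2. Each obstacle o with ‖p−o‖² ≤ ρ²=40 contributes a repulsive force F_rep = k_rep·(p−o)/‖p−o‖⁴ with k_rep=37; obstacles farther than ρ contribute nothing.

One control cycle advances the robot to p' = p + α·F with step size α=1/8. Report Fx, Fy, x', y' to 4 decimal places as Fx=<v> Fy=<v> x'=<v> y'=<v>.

F_att = 3/2·(g−p) = 3/2·(-7,-20) = (-10.5000,-30.0000)
o1: d²=5 ≤ ρ²=40; F_rep = 37·(2,1)/5² = (2.9600,1.4800)
o2: d²=90 > ρ²=40 → inactive
F = F_att + ΣF_rep = (-7.5400,-28.5200)
p' = p + 1/8·F = (-4.9425,4.4350)

Fx=-7.5400 Fy=-28.5200 x'=-4.9425 y'=4.4350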